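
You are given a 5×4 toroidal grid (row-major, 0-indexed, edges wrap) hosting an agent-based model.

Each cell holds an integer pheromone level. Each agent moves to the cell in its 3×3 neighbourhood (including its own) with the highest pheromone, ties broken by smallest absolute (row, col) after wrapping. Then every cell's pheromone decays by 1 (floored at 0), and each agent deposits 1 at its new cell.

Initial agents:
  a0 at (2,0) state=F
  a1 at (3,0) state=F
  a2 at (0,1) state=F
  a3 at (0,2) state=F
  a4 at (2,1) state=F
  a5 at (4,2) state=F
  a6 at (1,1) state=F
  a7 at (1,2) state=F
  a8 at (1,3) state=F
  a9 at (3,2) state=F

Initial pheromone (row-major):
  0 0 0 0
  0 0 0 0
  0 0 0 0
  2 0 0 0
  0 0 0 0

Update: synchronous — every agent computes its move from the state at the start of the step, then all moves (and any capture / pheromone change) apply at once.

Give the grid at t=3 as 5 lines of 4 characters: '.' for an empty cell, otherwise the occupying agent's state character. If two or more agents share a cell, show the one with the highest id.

F...
....
....
F...
....

t=1: a0@(3,0) a1@(3,0) a2@(0,0) a3@(0,1) a4@(3,0) a5@(0,1) a6@(0,0) a7@(0,1) a8@(0,0) a9@(2,1) | pheromone: 3 3 0 0 / 0 0 0 0 / 0 1 0 0 / 4 0 0 0 / 0 0 0 0
t=2: a0@(3,0) a1@(3,0) a2@(0,0) a3@(0,0) a4@(3,0) a5@(0,0) a6@(0,0) a7@(0,0) a8@(0,0) a9@(3,0) | pheromone: 8 2 0 0 / 0 0 0 0 / 0 0 0 0 / 7 0 0 0 / 0 0 0 0
t=3: a0@(3,0) a1@(3,0) a2@(0,0) a3@(0,0) a4@(3,0) a5@(0,0) a6@(0,0) a7@(0,0) a8@(0,0) a9@(3,0) | pheromone: 13 1 0 0 / 0 0 0 0 / 0 0 0 0 / 10 0 0 0 / 0 0 0 0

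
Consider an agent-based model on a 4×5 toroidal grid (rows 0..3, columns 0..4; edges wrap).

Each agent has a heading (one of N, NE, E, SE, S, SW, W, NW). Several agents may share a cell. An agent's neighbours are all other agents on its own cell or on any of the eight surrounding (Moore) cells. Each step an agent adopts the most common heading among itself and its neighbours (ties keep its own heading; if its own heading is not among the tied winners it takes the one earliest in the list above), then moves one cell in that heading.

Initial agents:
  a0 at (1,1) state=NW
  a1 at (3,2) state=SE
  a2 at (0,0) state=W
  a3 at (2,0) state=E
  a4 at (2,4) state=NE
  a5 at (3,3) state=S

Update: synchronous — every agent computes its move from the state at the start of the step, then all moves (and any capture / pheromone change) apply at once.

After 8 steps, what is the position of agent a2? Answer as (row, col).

(0, 2)

t=1: a0@(0,0):NW a1@(0,3):SE a2@(0,4):W a3@(2,1):E a4@(1,0):NE a5@(0,3):S
t=2: a0@(3,4):NW a1@(1,4):SE a2@(0,3):W a3@(2,2):E a4@(0,1):NE a5@(1,3):S
t=3: a0@(2,3):NW a1@(2,0):SE a2@(0,2):W a3@(2,3):E a4@(3,2):NE a5@(2,3):S
t=4: a0@(1,2):NW a1@(3,1):SE a2@(0,1):W a3@(2,4):E a4@(2,3):NE a5@(3,3):S
t=5: a0@(0,1):NW a1@(0,2):SE a2@(0,0):W a3@(2,0):E a4@(1,4):NE a5@(0,3):S
t=6: a0@(3,0):NW a1@(1,3):SE a2@(0,4):W a3@(2,1):E a4@(0,0):NE a5@(1,3):S
t=7: a0@(2,4):NW a1@(2,4):SE a2@(0,3):W a3@(2,2):E a4@(3,1):NE a5@(2,3):S
t=8: a0@(1,3):NW a1@(3,0):SE a2@(0,2):W a3@(2,3):E a4@(2,2):NE a5@(3,3):S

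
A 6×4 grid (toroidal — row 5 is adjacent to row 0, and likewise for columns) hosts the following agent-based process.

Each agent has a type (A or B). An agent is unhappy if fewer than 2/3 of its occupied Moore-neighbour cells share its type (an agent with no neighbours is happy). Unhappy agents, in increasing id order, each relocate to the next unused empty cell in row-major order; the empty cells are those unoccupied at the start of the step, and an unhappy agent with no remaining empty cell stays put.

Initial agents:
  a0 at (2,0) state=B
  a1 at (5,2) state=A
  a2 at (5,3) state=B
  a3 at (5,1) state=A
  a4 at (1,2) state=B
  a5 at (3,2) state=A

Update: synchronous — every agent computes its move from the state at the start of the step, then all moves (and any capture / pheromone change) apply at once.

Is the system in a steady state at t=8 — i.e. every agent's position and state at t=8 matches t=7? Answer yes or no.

no

t=1: a0@(2,0):B a1@(0,0):A a2@(0,1):B a3@(5,1):A a4@(1,2):B a5@(3,2):A
t=2: a0@(2,0):B a1@(0,2):A a2@(0,3):B a3@(1,0):A a4@(1,2):B a5@(3,2):A
t=3: a0@(0,0):B a1@(0,1):A a2@(1,1):B a3@(1,3):A a4@(2,1):B a5@(3,2):A
t=4: a0@(0,2):B a1@(0,3):A a2@(1,1):B a3@(1,0):A a4@(1,2):B a5@(2,0):A
t=5: a0@(0,2):B a1@(0,0):A a2@(0,1):B a3@(1,0):A a4@(1,2):B a5@(1,3):A
t=6: a0@(0,2):B a1@(0,0):A a2@(0,3):B a3@(1,0):A a4@(1,2):B a5@(1,1):A
t=7: a0@(0,2):B a1@(0,0):A a2@(0,1):B a3@(1,0):A a4@(1,2):B a5@(1,3):A
t=8: a0@(0,2):B a1@(0,0):A a2@(0,3):B a3@(1,0):A a4@(1,2):B a5@(1,1):A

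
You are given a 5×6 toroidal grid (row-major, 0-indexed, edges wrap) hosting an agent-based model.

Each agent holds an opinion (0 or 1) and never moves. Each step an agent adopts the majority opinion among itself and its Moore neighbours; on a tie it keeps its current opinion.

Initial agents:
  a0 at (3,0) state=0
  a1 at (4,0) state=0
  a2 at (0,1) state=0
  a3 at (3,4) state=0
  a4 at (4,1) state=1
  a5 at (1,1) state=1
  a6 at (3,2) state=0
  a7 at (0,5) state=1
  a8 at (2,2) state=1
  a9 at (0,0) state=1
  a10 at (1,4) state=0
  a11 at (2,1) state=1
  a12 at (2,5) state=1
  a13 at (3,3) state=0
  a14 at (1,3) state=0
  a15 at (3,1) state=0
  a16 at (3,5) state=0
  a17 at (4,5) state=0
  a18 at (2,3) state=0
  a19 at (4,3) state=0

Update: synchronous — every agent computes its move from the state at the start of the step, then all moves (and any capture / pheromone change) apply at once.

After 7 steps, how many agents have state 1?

t=1: a0@(3,0):0 a1@(4,0):0 a2@(0,1):1 a3@(3,4):0 a4@(4,1):0 a5@(1,1):1 a6@(3,2):0 a7@(0,5):0 a8@(2,2):0 a9@(0,0):1 a10@(1,4):0 a11@(2,1):1 a12@(2,5):0 a13@(3,3):0 a14@(1,3):0 a15@(3,1):0 a16@(3,5):0 a17@(4,5):0 a18@(2,3):0 a19@(4,3):0
t=2: a0@(3,0):0 a1@(4,0):0 a2@(0,1):1 a3@(3,4):0 a4@(4,1):0 a5@(1,1):1 a6@(3,2):0 a7@(0,5):0 a8@(2,2):0 a9@(0,0):0 a10@(1,4):0 a11@(2,1):0 a12@(2,5):0 a13@(3,3):0 a14@(1,3):0 a15@(3,1):0 a16@(3,5):0 a17@(4,5):0 a18@(2,3):0 a19@(4,3):0
t=3: a0@(3,0):0 a1@(4,0):0 a2@(0,1):0 a3@(3,4):0 a4@(4,1):0 a5@(1,1):0 a6@(3,2):0 a7@(0,5):0 a8@(2,2):0 a9@(0,0):0 a10@(1,4):0 a11@(2,1):0 a12@(2,5):0 a13@(3,3):0 a14@(1,3):0 a15@(3,1):0 a16@(3,5):0 a17@(4,5):0 a18@(2,3):0 a19@(4,3):0
t=4: (unchanged — steady state)

0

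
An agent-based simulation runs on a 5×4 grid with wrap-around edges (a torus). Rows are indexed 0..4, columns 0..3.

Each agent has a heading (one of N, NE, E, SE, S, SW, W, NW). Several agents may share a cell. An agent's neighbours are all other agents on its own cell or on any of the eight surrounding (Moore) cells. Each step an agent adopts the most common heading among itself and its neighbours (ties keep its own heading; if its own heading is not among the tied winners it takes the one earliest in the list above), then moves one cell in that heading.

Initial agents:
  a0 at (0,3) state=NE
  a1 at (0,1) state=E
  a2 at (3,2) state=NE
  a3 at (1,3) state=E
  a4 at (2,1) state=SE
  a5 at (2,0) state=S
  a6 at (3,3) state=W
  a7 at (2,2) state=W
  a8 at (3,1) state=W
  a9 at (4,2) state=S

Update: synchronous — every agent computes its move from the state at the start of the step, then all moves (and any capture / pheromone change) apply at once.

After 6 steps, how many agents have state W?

t=1: a0@(4,0):NE a1@(0,2):E a2@(3,1):W a3@(1,0):E a4@(2,0):W a5@(2,3):W a6@(3,2):W a7@(2,1):W a8@(3,0):W a9@(3,3):NE
t=2: a0@(3,1):NE a1@(0,3):E a2@(3,0):W a3@(1,3):W a4@(2,3):W a5@(2,2):W a6@(3,1):W a7@(2,0):W a8@(3,3):W a9@(3,2):W
t=3: a0@(3,0):W a1@(0,0):E a2@(3,3):W a3@(1,2):W a4@(2,2):W a5@(2,1):W a6@(3,0):W a7@(2,3):W a8@(3,2):W a9@(3,1):W
t=4: a0@(3,3):W a1@(0,1):E a2@(3,2):W a3@(1,1):W a4@(2,1):W a5@(2,0):W a6@(3,3):W a7@(2,2):W a8@(3,1):W a9@(3,0):W
t=5: a0@(3,2):W a1@(0,2):E a2@(3,1):W a3@(1,0):W a4@(2,0):W a5@(2,3):W a6@(3,2):W a7@(2,1):W a8@(3,0):W a9@(3,3):W
t=6: a0@(3,1):W a1@(0,3):E a2@(3,0):W a3@(1,3):W a4@(2,3):W a5@(2,2):W a6@(3,1):W a7@(2,0):W a8@(3,3):W a9@(3,2):W

9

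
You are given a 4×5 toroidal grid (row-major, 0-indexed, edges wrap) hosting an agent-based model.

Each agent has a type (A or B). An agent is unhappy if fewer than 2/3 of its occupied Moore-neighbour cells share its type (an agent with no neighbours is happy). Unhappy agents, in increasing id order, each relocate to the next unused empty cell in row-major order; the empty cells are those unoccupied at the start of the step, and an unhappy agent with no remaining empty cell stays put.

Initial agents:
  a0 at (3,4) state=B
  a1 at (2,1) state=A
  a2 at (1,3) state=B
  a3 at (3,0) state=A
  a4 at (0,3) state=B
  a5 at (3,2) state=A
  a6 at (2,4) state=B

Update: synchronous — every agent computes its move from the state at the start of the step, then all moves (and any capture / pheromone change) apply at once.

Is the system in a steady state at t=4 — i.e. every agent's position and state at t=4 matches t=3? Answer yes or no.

no

t=1: a0@(3,4):B a1@(2,1):A a2@(1,3):B a3@(0,0):A a4@(0,3):B a5@(0,1):A a6@(2,4):B
t=2: a0@(3,4):B a1@(2,1):A a2@(1,3):B a3@(0,2):A a4@(0,3):B a5@(0,1):A a6@(2,4):B
t=3: a0@(3,4):B a1@(2,1):A a2@(1,3):B a3@(0,0):A a4@(0,3):B a5@(0,1):A a6@(2,4):B
t=4: a0@(3,4):B a1@(2,1):A a2@(1,3):B a3@(0,2):A a4@(0,3):B a5@(0,1):A a6@(2,4):B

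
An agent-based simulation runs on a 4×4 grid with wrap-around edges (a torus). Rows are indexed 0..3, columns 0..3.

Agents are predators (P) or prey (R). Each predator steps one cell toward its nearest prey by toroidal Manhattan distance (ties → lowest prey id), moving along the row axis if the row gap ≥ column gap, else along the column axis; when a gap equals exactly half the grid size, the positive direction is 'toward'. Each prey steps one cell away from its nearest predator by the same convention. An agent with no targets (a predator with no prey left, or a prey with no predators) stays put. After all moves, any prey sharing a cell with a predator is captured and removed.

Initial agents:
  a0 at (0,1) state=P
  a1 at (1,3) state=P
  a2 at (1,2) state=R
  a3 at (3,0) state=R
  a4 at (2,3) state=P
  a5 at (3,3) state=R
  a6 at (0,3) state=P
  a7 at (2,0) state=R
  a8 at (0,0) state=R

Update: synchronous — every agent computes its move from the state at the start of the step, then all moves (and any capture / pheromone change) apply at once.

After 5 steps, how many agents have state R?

t=1: a0@(0,0):P a1@(1,2):P a2@(1,1):R a3@(2,0):R a4@(3,3):P a5@(0,3):R a6@(3,3):P a7@(2,1):R a8@(0,3):R
t=2: a0@(0,3):P a1@(1,1):P a2@(1,0):R a3@(1,0):R a4@(0,3):P a5@(0,2):R a6@(0,3):P a7@(3,1):R a8@(0,2):R
t=3: a0@(0,2):P a1@(1,0):P a2@(1,3):R a3@(1,3):R a4@(0,2):P a5@(0,1):R a6@(0,2):P a7@(2,1):R a8@(0,1):R
t=4: a0@(0,1):P a1@(1,3):P a2@(1,2):R a3@(1,2):R a4@(0,1):P a5@(0,0):R a6@(0,1):P a7@(3,1):R a8@(0,0):R
t=5: a0@(0,0):P a1@(1,2):P a2@(1,1):R a3@(1,1):R a4@(0,0):P a5@(0,3):R a6@(0,0):P a7@(2,1):R a8@(0,3):R

5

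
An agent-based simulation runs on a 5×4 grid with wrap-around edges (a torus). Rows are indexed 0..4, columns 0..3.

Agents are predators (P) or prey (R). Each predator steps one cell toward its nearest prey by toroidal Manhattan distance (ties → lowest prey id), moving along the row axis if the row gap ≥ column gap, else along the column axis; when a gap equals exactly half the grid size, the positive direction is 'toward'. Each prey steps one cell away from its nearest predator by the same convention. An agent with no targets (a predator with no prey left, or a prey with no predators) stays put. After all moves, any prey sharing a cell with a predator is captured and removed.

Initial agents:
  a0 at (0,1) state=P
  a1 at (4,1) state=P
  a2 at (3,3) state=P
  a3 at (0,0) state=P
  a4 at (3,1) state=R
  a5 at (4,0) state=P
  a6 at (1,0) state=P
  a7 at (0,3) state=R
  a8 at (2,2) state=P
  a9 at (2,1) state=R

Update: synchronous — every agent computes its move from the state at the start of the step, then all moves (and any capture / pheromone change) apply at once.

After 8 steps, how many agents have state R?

t=1: a0@(4,1):P a1@(3,1):P a2@(3,0):P a3@(0,3):P a5@(3,0):P a6@(0,0):P a7@(0,2):R a8@(2,1):P a9@(2,0):R
t=2: a0@(0,1):P a1@(2,1):P a2@(2,0):P a3@(0,2):P a5@(2,0):P a6@(0,1):P a8@(2,0):P a9@(1,0):R
t=3: a0@(1,1):P a1@(1,1):P a2@(1,0):P a3@(0,3):P a5@(1,0):P a6@(1,1):P a8@(1,0):P a9@(0,0):R
t=4: a0@(0,1):P a1@(0,1):P a2@(0,0):P a3@(0,0):P a5@(0,0):P a6@(0,1):P a8@(0,0):P a9@(4,0):R
t=5: a0@(4,1):P a1@(4,1):P a2@(4,0):P a3@(4,0):P a5@(4,0):P a6@(4,1):P a8@(4,0):P a9@(3,0):R
t=6: a0@(3,1):P a1@(3,1):P a2@(3,0):P a3@(3,0):P a5@(3,0):P a6@(3,1):P a8@(3,0):P a9@(2,0):R
t=7: a0@(2,1):P a1@(2,1):P a2@(2,0):P a3@(2,0):P a5@(2,0):P a6@(2,1):P a8@(2,0):P a9@(1,0):R
t=8: a0@(1,1):P a1@(1,1):P a2@(1,0):P a3@(1,0):P a5@(1,0):P a6@(1,1):P a8@(1,0):P a9@(0,0):R

1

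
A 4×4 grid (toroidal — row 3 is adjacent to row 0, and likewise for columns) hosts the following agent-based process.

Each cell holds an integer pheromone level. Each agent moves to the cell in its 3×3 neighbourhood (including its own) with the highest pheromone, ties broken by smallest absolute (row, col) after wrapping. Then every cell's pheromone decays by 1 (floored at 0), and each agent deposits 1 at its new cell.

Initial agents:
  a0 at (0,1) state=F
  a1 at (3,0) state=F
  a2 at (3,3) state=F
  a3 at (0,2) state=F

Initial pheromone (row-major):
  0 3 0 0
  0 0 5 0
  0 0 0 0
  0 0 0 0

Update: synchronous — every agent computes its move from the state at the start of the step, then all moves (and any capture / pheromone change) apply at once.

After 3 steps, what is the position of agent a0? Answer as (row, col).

(1, 2)

t=1: a0@(1,2) a1@(0,1) a2@(0,0) a3@(1,2) | pheromone: 1 3 0 0 / 0 0 6 0 / 0 0 0 0 / 0 0 0 0
t=2: a0@(1,2) a1@(1,2) a2@(0,1) a3@(1,2) | pheromone: 0 3 0 0 / 0 0 8 0 / 0 0 0 0 / 0 0 0 0
t=3: a0@(1,2) a1@(1,2) a2@(1,2) a3@(1,2) | pheromone: 0 2 0 0 / 0 0 11 0 / 0 0 0 0 / 0 0 0 0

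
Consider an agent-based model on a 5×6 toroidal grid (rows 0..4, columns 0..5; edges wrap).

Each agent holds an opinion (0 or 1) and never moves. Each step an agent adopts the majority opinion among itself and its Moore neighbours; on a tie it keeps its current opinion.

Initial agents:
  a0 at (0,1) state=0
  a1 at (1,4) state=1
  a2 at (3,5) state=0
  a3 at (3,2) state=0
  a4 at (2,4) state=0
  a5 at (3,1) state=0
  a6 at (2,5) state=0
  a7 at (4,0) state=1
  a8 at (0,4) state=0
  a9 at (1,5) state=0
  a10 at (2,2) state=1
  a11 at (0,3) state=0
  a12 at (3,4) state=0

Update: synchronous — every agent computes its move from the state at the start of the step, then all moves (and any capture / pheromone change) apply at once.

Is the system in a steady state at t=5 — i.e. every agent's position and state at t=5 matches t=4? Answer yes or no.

t=1: a0@(0,1):0 a1@(1,4):0 a2@(3,5):0 a3@(3,2):0 a4@(2,4):0 a5@(3,1):0 a6@(2,5):0 a7@(4,0):0 a8@(0,4):0 a9@(1,5):0 a10@(2,2):0 a11@(0,3):0 a12@(3,4):0
t=2: (unchanged — steady state)

yes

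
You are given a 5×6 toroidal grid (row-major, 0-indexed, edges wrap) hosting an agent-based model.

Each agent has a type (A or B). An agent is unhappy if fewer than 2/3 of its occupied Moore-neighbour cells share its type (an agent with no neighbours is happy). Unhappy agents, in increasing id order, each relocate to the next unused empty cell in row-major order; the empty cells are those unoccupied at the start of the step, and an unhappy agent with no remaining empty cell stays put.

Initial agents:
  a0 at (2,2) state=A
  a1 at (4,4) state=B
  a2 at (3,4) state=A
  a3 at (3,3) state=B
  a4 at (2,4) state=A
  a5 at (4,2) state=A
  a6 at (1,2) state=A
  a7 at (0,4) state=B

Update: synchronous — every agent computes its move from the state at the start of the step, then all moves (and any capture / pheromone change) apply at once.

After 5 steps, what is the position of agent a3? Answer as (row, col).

t=1: a0@(0,0):A a1@(4,4):B a2@(0,1):A a3@(0,2):B a4@(0,3):A a5@(0,5):A a6@(1,2):A a7@(0,4):B
t=2: a0@(0,0):A a1@(1,0):B a2@(0,1):A a3@(1,1):B a4@(1,3):A a5@(1,4):A a6@(1,2):A a7@(1,5):B
t=3: a0@(0,2):A a1@(0,3):B a2@(0,4):A a3@(0,5):B a4@(1,3):A a5@(2,0):A a6@(1,2):A a7@(2,1):B
t=4: a0@(0,2):A a1@(0,0):B a2@(0,1):A a3@(1,0):B a4@(1,3):A a5@(1,1):A a6@(1,4):A a7@(1,5):B
t=5: a0@(0,2):A a1@(0,3):B a2@(0,4):A a3@(0,5):B a4@(1,3):A a5@(1,2):A a6@(2,0):A a7@(1,5):B

(0, 5)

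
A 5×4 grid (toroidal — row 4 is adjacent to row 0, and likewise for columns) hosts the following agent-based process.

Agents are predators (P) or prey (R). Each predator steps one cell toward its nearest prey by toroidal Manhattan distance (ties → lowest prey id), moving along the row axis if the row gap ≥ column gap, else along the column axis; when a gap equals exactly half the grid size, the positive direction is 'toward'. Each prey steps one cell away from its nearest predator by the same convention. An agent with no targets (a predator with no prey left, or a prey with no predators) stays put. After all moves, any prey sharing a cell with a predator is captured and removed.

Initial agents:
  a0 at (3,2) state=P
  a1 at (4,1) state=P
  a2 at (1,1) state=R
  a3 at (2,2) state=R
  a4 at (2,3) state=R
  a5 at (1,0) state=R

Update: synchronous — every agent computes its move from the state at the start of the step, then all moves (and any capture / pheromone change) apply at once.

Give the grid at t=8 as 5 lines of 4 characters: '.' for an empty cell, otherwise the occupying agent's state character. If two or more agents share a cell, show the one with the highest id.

....
..R.
..R.
..PP
....

t=1: a0@(2,2):P a1@(0,1):P a2@(2,1):R a3@(1,2):R a4@(1,3):R a5@(2,0):R
t=2: a0@(2,1):P a1@(1,1):P a2@(2,0):R a3@(0,2):R a4@(0,3):R a5@(2,3):R
t=3: a0@(2,0):P a1@(2,1):P a2@(2,3):R a3@(4,2):R a4@(0,2):R a5@(2,2):R
t=4: a0@(2,3):P a1@(2,2):P a3@(0,2):R a4@(4,2):R
t=5: a0@(1,3):P a1@(1,2):P a3@(4,2):R a4@(0,2):R
t=6: a0@(0,3):P a1@(0,2):P a3@(3,2):R a4@(4,2):R
t=7: a0@(4,3):P a1@(4,2):P a3@(2,2):R a4@(3,2):R
t=8: a0@(3,3):P a1@(3,2):P a3@(1,2):R a4@(2,2):R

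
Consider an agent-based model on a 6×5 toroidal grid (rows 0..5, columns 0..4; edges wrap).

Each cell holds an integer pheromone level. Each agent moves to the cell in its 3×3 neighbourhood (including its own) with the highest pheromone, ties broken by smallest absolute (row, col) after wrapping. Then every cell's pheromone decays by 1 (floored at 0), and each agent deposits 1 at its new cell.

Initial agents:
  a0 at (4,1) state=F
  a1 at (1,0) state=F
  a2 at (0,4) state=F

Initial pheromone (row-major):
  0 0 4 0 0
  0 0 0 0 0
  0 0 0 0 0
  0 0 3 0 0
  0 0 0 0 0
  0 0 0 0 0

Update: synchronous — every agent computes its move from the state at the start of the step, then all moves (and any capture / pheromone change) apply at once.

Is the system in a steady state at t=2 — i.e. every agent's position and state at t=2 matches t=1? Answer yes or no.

t=1: a0@(3,2) a1@(0,0) a2@(0,0) | pheromone: 2 0 3 0 0 / 0 0 0 0 0 / 0 0 0 0 0 / 0 0 3 0 0 / 0 0 0 0 0 / 0 0 0 0 0
t=2: a0@(3,2) a1@(0,0) a2@(0,0) | pheromone: 3 0 2 0 0 / 0 0 0 0 0 / 0 0 0 0 0 / 0 0 3 0 0 / 0 0 0 0 0 / 0 0 0 0 0

yes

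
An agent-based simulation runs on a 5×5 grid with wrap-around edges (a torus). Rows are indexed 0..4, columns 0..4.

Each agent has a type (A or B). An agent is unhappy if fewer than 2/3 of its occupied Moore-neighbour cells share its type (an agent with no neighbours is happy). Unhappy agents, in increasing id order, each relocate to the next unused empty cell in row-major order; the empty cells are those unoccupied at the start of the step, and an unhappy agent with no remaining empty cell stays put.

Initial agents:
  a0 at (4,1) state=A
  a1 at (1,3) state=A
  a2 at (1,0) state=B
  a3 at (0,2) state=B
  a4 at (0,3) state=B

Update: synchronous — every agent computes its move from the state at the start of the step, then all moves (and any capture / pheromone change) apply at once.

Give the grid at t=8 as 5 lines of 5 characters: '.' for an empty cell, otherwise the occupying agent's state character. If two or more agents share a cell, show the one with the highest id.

..AA.
..BBB
.....
.....
.....

t=1: a0@(0,0):A a1@(0,1):A a2@(1,0):B a3@(0,4):B a4@(1,1):B
t=2: a0@(0,2):A a1@(0,3):A a2@(1,2):B a3@(1,3):B a4@(1,4):B
t=3: a0@(0,0):A a1@(0,1):A a2@(0,4):B a3@(1,0):B a4@(1,1):B
t=4: a0@(0,2):A a1@(0,3):A a2@(1,2):B a3@(1,3):B a4@(1,4):B
t=5: a0@(0,0):A a1@(0,1):A a2@(0,4):B a3@(1,0):B a4@(1,1):B
t=6: a0@(0,2):A a1@(0,3):A a2@(1,2):B a3@(1,3):B a4@(1,4):B
t=7: a0@(0,0):A a1@(0,1):A a2@(0,4):B a3@(1,0):B a4@(1,1):B
t=8: a0@(0,2):A a1@(0,3):A a2@(1,2):B a3@(1,3):B a4@(1,4):B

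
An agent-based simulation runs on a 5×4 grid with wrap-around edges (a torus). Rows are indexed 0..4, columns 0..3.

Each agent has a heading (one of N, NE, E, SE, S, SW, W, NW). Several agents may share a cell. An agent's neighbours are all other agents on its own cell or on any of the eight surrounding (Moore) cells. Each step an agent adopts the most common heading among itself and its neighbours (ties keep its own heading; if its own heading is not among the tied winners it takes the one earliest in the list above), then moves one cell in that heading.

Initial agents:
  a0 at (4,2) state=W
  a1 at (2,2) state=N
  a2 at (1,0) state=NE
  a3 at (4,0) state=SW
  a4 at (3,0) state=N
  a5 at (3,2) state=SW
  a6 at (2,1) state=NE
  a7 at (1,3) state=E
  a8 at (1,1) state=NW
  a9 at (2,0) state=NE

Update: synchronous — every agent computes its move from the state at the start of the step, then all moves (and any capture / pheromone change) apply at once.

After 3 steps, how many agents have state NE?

10

t=1: a0@(4,1):W a1@(1,2):N a2@(0,1):NE a3@(0,3):SW a4@(2,1):NE a5@(4,1):SW a6@(1,2):NE a7@(0,0):NE a8@(0,2):NE a9@(1,1):NE
t=2: a0@(3,2):NE a1@(0,3):NE a2@(4,2):NE a3@(4,0):NE a4@(1,2):NE a5@(3,2):NE a6@(0,3):NE a7@(4,1):NE a8@(4,3):NE a9@(0,2):NE
t=3: a0@(2,3):NE a1@(4,0):NE a2@(3,3):NE a3@(3,1):NE a4@(0,3):NE a5@(2,3):NE a6@(4,0):NE a7@(3,2):NE a8@(3,0):NE a9@(4,3):NE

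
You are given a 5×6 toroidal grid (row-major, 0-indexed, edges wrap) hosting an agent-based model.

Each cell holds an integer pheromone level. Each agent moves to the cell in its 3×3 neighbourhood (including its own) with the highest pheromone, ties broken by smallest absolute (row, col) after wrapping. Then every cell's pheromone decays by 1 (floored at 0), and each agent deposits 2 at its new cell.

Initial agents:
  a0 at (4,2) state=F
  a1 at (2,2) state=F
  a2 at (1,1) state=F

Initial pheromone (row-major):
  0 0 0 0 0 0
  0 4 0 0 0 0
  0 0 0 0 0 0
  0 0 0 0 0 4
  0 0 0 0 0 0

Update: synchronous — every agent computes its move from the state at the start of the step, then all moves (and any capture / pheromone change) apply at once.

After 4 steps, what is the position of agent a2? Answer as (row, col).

(1, 1)

t=1: a0@(0,1) a1@(1,1) a2@(1,1) | pheromone: 0 2 0 0 0 0 / 0 7 0 0 0 0 / 0 0 0 0 0 0 / 0 0 0 0 0 3 / 0 0 0 0 0 0
t=2: a0@(1,1) a1@(1,1) a2@(1,1) | pheromone: 0 1 0 0 0 0 / 0 12 0 0 0 0 / 0 0 0 0 0 0 / 0 0 0 0 0 2 / 0 0 0 0 0 0
t=3: a0@(1,1) a1@(1,1) a2@(1,1) | pheromone: 0 0 0 0 0 0 / 0 17 0 0 0 0 / 0 0 0 0 0 0 / 0 0 0 0 0 1 / 0 0 0 0 0 0
t=4: a0@(1,1) a1@(1,1) a2@(1,1) | pheromone: 0 0 0 0 0 0 / 0 22 0 0 0 0 / 0 0 0 0 0 0 / 0 0 0 0 0 0 / 0 0 0 0 0 0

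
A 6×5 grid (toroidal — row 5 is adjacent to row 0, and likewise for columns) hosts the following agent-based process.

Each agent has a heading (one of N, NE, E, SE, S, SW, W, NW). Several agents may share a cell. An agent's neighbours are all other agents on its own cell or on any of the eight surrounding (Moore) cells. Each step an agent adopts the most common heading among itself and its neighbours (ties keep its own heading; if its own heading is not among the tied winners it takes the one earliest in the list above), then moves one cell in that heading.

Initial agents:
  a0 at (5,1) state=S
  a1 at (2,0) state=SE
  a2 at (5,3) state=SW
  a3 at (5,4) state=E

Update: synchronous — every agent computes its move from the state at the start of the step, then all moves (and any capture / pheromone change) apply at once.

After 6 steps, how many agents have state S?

t=1: a0@(0,1):S a1@(3,1):SE a2@(0,2):SW a3@(5,0):E
t=2: a0@(1,1):S a1@(4,2):SE a2@(1,1):SW a3@(5,1):E
t=3: a0@(2,1):S a1@(5,3):SE a2@(2,0):SW a3@(5,2):E
t=4: a0@(3,1):S a1@(0,4):SE a2@(3,4):SW a3@(5,3):E
t=5: a0@(4,1):S a1@(1,0):SE a2@(4,3):SW a3@(5,4):E
t=6: a0@(5,1):S a1@(2,1):SE a2@(5,2):SW a3@(5,0):E

1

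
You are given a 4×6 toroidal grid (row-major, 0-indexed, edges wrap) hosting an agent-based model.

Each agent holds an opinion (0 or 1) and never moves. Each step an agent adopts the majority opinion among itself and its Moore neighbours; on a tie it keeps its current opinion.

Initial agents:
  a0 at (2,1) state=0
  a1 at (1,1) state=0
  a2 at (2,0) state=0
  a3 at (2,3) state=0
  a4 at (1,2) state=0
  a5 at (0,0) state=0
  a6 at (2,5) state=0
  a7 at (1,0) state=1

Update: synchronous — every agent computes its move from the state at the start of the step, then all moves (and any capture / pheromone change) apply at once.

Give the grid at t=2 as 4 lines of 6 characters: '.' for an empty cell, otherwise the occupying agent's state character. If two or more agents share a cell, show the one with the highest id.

0.....
000...
00.0.0
......

t=1: a0@(2,1):0 a1@(1,1):0 a2@(2,0):0 a3@(2,3):0 a4@(1,2):0 a5@(0,0):0 a6@(2,5):0 a7@(1,0):0
t=2: (unchanged — steady state)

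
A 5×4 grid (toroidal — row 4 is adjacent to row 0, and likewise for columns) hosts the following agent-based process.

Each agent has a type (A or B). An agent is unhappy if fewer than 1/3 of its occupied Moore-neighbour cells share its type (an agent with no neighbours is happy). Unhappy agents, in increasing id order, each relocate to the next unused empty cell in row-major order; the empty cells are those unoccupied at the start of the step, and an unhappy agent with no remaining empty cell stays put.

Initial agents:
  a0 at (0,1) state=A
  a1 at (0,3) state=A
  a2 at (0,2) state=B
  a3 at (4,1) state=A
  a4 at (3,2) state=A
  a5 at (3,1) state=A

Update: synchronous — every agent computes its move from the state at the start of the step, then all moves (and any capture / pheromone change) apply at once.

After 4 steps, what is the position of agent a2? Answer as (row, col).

(0, 2)

t=1: a0@(0,1):A a1@(0,0):A a2@(1,0):B a3@(4,1):A a4@(3,2):A a5@(3,1):A
t=2: a0@(0,1):A a1@(0,0):A a2@(0,2):B a3@(4,1):A a4@(3,2):A a5@(3,1):A
t=3: a0@(0,1):A a1@(0,0):A a2@(0,3):B a3@(4,1):A a4@(3,2):A a5@(3,1):A
t=4: a0@(0,1):A a1@(0,0):A a2@(0,2):B a3@(4,1):A a4@(3,2):A a5@(3,1):A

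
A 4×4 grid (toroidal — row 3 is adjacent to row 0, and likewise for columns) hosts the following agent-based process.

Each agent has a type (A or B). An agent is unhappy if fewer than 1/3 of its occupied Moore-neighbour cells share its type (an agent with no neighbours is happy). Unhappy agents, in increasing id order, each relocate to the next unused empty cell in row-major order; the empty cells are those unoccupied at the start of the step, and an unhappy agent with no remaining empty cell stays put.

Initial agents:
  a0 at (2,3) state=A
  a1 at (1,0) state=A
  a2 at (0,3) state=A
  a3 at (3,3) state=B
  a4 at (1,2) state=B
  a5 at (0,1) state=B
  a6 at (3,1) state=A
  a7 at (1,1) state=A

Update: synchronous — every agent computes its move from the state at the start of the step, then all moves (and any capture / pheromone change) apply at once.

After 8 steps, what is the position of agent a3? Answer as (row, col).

(1, 2)

t=1: a0@(2,3):A a1@(1,0):A a2@(0,3):A a3@(0,0):B a4@(0,2):B a5@(1,3):B a6@(2,0):A a7@(1,1):A
t=2: a0@(2,3):A a1@(1,0):A a2@(0,1):A a3@(1,2):B a4@(0,2):B a5@(1,3):B a6@(2,0):A a7@(1,1):A
t=3: (unchanged — steady state)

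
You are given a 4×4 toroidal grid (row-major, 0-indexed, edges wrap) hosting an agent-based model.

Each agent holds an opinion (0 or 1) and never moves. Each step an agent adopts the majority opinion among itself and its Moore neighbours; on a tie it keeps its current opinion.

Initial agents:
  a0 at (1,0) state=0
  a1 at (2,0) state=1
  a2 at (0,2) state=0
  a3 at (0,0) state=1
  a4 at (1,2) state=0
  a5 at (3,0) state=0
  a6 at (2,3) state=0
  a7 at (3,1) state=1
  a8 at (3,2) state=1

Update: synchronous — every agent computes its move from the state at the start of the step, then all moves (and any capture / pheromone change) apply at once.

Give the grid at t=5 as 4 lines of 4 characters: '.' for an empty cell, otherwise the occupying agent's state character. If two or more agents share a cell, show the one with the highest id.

t=1: a0@(1,0):0 a1@(2,0):0 a2@(0,2):0 a3@(0,0):1 a4@(1,2):0 a5@(3,0):1 a6@(2,3):0 a7@(3,1):1 a8@(3,2):1
t=2: (unchanged — steady state)

1.0.
0.0.
0..0
111.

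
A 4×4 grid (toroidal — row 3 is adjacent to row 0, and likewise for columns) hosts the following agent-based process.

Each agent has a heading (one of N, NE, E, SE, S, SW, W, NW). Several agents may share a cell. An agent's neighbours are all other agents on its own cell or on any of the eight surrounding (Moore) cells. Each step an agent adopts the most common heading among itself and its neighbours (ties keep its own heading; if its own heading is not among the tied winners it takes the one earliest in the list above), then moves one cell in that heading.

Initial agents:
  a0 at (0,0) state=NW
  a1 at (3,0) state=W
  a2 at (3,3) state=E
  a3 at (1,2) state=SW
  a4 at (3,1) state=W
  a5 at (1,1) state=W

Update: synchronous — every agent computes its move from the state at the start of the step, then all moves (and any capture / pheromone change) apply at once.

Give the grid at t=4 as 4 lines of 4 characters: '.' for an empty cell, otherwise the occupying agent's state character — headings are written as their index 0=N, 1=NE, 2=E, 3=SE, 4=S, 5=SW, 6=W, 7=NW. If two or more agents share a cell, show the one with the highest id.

6...
.6..
..6.
66..

t=1: a0@(0,3):W a1@(3,3):W a2@(3,0):E a3@(2,1):SW a4@(3,0):W a5@(1,0):W
t=2: a0@(0,2):W a1@(3,2):W a2@(3,3):W a3@(2,0):W a4@(3,3):W a5@(1,3):W
t=3: a0@(0,1):W a1@(3,1):W a2@(3,2):W a3@(2,3):W a4@(3,2):W a5@(1,2):W
t=4: a0@(0,0):W a1@(3,0):W a2@(3,1):W a3@(2,2):W a4@(3,1):W a5@(1,1):W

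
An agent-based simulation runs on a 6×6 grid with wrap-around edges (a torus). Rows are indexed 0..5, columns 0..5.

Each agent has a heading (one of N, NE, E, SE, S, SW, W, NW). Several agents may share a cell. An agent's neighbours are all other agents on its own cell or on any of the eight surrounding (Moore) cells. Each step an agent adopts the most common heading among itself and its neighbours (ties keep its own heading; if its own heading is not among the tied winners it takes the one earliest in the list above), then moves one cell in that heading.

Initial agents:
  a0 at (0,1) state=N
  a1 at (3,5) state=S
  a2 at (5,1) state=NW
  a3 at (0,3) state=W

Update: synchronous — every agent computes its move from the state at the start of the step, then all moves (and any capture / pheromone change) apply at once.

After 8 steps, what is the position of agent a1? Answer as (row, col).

(5, 5)

t=1: a0@(5,1):N a1@(4,5):S a2@(4,0):NW a3@(0,2):W
t=2: a0@(4,1):N a1@(5,5):S a2@(3,5):NW a3@(0,1):W
t=3: a0@(3,1):N a1@(0,5):S a2@(2,4):NW a3@(0,0):W
t=4: a0@(2,1):N a1@(1,5):S a2@(1,3):NW a3@(0,5):W
t=5: a0@(1,1):N a1@(2,5):S a2@(0,2):NW a3@(0,4):W
t=6: a0@(0,1):N a1@(3,5):S a2@(5,1):NW a3@(0,3):W
t=7: a0@(5,1):N a1@(4,5):S a2@(4,0):NW a3@(0,2):W
t=8: a0@(4,1):N a1@(5,5):S a2@(3,5):NW a3@(0,1):W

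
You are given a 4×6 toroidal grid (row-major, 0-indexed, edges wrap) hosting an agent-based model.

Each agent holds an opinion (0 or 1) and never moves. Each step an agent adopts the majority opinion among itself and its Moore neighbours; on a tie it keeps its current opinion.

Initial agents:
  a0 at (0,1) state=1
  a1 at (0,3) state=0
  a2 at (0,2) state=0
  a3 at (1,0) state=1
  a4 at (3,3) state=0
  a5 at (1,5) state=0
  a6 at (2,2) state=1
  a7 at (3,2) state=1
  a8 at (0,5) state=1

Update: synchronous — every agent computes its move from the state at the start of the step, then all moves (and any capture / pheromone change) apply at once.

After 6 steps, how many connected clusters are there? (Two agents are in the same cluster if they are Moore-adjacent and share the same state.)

t=1: a0@(0,1):1 a1@(0,3):0 a2@(0,2):0 a3@(1,0):1 a4@(3,3):0 a5@(1,5):1 a6@(2,2):1 a7@(3,2):1 a8@(0,5):1
t=2: (unchanged — steady state)

2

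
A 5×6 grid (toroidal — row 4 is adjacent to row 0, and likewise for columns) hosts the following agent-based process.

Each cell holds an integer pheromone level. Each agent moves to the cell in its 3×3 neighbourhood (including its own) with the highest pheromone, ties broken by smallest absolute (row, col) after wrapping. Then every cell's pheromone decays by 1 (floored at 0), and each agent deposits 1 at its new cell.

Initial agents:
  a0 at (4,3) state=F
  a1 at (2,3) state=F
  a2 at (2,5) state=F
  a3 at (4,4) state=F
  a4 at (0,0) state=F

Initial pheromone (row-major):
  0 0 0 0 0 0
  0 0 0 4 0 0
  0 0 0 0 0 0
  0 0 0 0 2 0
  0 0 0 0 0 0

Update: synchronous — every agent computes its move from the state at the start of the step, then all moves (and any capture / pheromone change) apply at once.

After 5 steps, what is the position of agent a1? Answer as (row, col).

t=1: a0@(3,4) a1@(1,3) a2@(3,4) a3@(3,4) a4@(0,0) | pheromone: 1 0 0 0 0 0 / 0 0 0 4 0 0 / 0 0 0 0 0 0 / 0 0 0 0 4 0 / 0 0 0 0 0 0
t=2: a0@(3,4) a1@(1,3) a2@(3,4) a3@(3,4) a4@(0,0) | pheromone: 1 0 0 0 0 0 / 0 0 0 4 0 0 / 0 0 0 0 0 0 / 0 0 0 0 6 0 / 0 0 0 0 0 0
t=3: a0@(3,4) a1@(1,3) a2@(3,4) a3@(3,4) a4@(0,0) | pheromone: 1 0 0 0 0 0 / 0 0 0 4 0 0 / 0 0 0 0 0 0 / 0 0 0 0 8 0 / 0 0 0 0 0 0
t=4: a0@(3,4) a1@(1,3) a2@(3,4) a3@(3,4) a4@(0,0) | pheromone: 1 0 0 0 0 0 / 0 0 0 4 0 0 / 0 0 0 0 0 0 / 0 0 0 0 10 0 / 0 0 0 0 0 0
t=5: a0@(3,4) a1@(1,3) a2@(3,4) a3@(3,4) a4@(0,0) | pheromone: 1 0 0 0 0 0 / 0 0 0 4 0 0 / 0 0 0 0 0 0 / 0 0 0 0 12 0 / 0 0 0 0 0 0

(1, 3)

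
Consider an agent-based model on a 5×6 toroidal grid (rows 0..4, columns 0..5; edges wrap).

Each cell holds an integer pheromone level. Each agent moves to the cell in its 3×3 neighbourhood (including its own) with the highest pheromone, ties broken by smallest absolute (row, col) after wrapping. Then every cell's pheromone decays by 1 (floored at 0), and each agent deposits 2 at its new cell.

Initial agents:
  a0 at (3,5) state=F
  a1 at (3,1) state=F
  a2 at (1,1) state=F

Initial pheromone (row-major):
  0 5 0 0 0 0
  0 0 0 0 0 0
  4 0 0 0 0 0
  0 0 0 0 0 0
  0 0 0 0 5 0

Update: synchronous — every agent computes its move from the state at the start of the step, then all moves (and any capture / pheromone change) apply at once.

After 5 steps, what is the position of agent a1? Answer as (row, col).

t=1: a0@(4,4) a1@(2,0) a2@(0,1) | pheromone: 0 6 0 0 0 0 / 0 0 0 0 0 0 / 5 0 0 0 0 0 / 0 0 0 0 0 0 / 0 0 0 0 6 0
t=2: a0@(4,4) a1@(2,0) a2@(0,1) | pheromone: 0 7 0 0 0 0 / 0 0 0 0 0 0 / 6 0 0 0 0 0 / 0 0 0 0 0 0 / 0 0 0 0 7 0
t=3: a0@(4,4) a1@(2,0) a2@(0,1) | pheromone: 0 8 0 0 0 0 / 0 0 0 0 0 0 / 7 0 0 0 0 0 / 0 0 0 0 0 0 / 0 0 0 0 8 0
t=4: a0@(4,4) a1@(2,0) a2@(0,1) | pheromone: 0 9 0 0 0 0 / 0 0 0 0 0 0 / 8 0 0 0 0 0 / 0 0 0 0 0 0 / 0 0 0 0 9 0
t=5: a0@(4,4) a1@(2,0) a2@(0,1) | pheromone: 0 10 0 0 0 0 / 0 0 0 0 0 0 / 9 0 0 0 0 0 / 0 0 0 0 0 0 / 0 0 0 0 10 0

(2, 0)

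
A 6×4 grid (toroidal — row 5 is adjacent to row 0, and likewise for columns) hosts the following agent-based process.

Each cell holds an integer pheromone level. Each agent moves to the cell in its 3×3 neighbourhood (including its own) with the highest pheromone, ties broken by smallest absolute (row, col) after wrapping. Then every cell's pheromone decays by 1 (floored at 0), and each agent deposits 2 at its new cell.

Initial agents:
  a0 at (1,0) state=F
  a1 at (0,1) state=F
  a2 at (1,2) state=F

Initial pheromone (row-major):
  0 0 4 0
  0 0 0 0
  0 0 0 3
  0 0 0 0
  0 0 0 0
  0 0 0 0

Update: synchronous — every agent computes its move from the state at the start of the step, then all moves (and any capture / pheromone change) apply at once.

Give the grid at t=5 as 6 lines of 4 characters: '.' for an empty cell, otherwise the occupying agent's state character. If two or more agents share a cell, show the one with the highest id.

..F.
....
...F
....
....
....

t=1: a0@(2,3) a1@(0,2) a2@(0,2) | pheromone: 0 0 7 0 / 0 0 0 0 / 0 0 0 4 / 0 0 0 0 / 0 0 0 0 / 0 0 0 0
t=2: a0@(2,3) a1@(0,2) a2@(0,2) | pheromone: 0 0 10 0 / 0 0 0 0 / 0 0 0 5 / 0 0 0 0 / 0 0 0 0 / 0 0 0 0
t=3: a0@(2,3) a1@(0,2) a2@(0,2) | pheromone: 0 0 13 0 / 0 0 0 0 / 0 0 0 6 / 0 0 0 0 / 0 0 0 0 / 0 0 0 0
t=4: a0@(2,3) a1@(0,2) a2@(0,2) | pheromone: 0 0 16 0 / 0 0 0 0 / 0 0 0 7 / 0 0 0 0 / 0 0 0 0 / 0 0 0 0
t=5: a0@(2,3) a1@(0,2) a2@(0,2) | pheromone: 0 0 19 0 / 0 0 0 0 / 0 0 0 8 / 0 0 0 0 / 0 0 0 0 / 0 0 0 0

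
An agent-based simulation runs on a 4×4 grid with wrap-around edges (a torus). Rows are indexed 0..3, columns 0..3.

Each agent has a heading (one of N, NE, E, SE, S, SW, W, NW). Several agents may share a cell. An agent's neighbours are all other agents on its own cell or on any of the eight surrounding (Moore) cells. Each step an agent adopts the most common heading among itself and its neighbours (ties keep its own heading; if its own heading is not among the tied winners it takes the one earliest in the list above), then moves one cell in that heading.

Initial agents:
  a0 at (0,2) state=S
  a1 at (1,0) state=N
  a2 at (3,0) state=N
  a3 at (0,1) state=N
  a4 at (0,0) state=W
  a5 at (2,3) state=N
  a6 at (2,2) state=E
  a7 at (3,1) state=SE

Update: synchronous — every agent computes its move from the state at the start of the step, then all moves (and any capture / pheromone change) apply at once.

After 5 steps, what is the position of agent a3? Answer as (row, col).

(3, 1)

t=1: a0@(1,2):S a1@(0,0):N a2@(2,0):N a3@(3,1):N a4@(3,0):N a5@(1,3):N a6@(2,3):E a7@(2,1):N
t=2: a0@(0,2):N a1@(3,0):N a2@(1,0):N a3@(2,1):N a4@(2,0):N a5@(0,3):N a6@(1,3):N a7@(1,1):N
t=3: a0@(3,2):N a1@(2,0):N a2@(0,0):N a3@(1,1):N a4@(1,0):N a5@(3,3):N a6@(0,3):N a7@(0,1):N
t=4: a0@(2,2):N a1@(1,0):N a2@(3,0):N a3@(0,1):N a4@(0,0):N a5@(2,3):N a6@(3,3):N a7@(3,1):N
t=5: a0@(1,2):N a1@(0,0):N a2@(2,0):N a3@(3,1):N a4@(3,0):N a5@(1,3):N a6@(2,3):N a7@(2,1):N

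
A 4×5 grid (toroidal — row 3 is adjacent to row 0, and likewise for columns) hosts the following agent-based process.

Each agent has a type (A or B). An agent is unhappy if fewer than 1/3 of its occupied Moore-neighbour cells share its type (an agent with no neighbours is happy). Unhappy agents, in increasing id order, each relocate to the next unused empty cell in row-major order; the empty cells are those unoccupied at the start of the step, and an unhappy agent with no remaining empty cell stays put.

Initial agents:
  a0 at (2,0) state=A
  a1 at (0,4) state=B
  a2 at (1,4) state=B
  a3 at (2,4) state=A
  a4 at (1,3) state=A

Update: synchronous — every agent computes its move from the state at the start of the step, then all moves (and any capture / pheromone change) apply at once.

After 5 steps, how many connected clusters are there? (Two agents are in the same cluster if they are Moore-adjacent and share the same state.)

t=1: a0@(2,0):A a1@(0,4):B a2@(0,0):B a3@(2,4):A a4@(1,3):A
t=2: (unchanged — steady state)

2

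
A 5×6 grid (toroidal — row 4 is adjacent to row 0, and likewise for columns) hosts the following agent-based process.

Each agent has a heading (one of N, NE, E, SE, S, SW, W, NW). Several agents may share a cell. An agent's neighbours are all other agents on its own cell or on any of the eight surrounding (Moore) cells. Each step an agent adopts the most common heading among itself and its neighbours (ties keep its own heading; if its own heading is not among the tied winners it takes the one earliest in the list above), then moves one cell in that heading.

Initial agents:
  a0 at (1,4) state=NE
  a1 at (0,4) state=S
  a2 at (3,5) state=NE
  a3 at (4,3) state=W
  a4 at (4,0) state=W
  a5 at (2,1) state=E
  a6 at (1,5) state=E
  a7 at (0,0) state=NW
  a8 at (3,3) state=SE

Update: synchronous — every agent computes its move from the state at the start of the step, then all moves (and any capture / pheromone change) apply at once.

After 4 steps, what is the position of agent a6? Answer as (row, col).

t=1: a0@(0,5):NE a1@(1,4):S a2@(2,0):NE a3@(4,2):W a4@(4,5):W a5@(2,2):E a6@(1,0):E a7@(4,5):NW a8@(4,4):SE
t=2: a0@(4,0):NE a1@(2,4):S a2@(1,1):NE a3@(4,1):W a4@(4,4):W a5@(2,3):E a6@(0,1):NE a7@(3,4):NW a8@(0,5):SE
t=3: a0@(3,1):NE a1@(3,4):S a2@(0,2):NE a3@(3,2):NE a4@(4,3):W a5@(2,4):E a6@(4,2):NE a7@(2,3):NW a8@(1,0):SE
t=4: a0@(2,2):NE a1@(4,4):S a2@(4,3):NE a3@(2,3):NE a4@(3,4):NE a5@(2,5):E a6@(3,3):NE a7@(1,2):NW a8@(2,1):SE

(3, 3)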